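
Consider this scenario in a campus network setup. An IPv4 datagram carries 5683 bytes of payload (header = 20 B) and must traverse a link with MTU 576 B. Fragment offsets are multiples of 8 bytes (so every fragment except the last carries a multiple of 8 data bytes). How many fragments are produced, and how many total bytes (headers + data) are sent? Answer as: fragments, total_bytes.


Max data per non-final fragment = floor((MTU - header)/8)*8 = floor((576 - 20)/8)*8 = floor(556/8)*8 = 552 B
Final fragment needs no 8-byte alignment: it can carry up to MTU - header = 556 B
Non-final fragments needed = ceil((payload - 556) / 552) = ceil(5127/552) = ceil(9.2880) = 10
Number of fragments = 10 + 1 = 11
Fragment sizes (data): 10 * 552 B + 163 B (last, 163 <= 556 OK)
Total bytes sent = payload + n_frags * header = 5683 + 11*20 = 5683 + 220 = 5903 B

11, 5903


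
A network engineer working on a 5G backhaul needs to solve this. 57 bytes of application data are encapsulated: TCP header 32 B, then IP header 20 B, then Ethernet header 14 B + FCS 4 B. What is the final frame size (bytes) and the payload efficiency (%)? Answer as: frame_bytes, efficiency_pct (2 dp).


TCP segment = 57 + 32 = 89 B
IP packet = 89 + 20 = 109 B
Ethernet frame = 109 + 14 + 4 = 127 B
Efficiency = app / frame = 57 / 127 = 0.448819 = 44.8819% -> 44.88% (2 dp)

127, 44.88


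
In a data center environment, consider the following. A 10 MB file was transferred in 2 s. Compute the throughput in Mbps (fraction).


Given: file = 10 MB, time = 2 s
File in Mb = 10 * 8 = 80 Mb
Throughput = 80 / 2 Mbps
Throughput = 40 Mbps

40


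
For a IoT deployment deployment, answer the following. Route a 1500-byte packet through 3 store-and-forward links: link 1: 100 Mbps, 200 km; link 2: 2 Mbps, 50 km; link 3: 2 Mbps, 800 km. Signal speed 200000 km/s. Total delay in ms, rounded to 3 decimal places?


Packet = 1500 bytes = 12000 bits. Store-and-forward: sum (t_trans + t_prop) per link.
Link 1: t_trans = 12000/(100*10^6) s = 0.1200 ms; t_prop = 200/200000 s = 1.0000 ms; subtotal = 1.1200 ms
Link 2: t_trans = 12000/(2*10^6) s = 6.0000 ms; t_prop = 50/200000 s = 0.2500 ms; subtotal = 6.2500 ms
Link 3: t_trans = 12000/(2*10^6) s = 6.0000 ms; t_prop = 800/200000 s = 4.0000 ms; subtotal = 10.0000 ms
End-to-end = 1.1200 + 6.2500 + 10.0000 = 17.3700 ms -> 17.370 ms (3 dp)

17.370


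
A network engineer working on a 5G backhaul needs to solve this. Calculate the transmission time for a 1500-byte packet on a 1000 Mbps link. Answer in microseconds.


Given: packet = 1500 bytes, bandwidth = 1000 Mbps
Packet in bits = 1500 * 8 = 12000 bits
Bandwidth = 1000 * 10^6 = 1000000000 bps
Time = 12000 / 1000000000 seconds
Time in us = 12000 * 10^6 / 1000000000 = 12

12


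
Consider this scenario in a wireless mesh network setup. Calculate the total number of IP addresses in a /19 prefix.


Given: CIDR prefix /19
Host bits = 32 - 19 = 13
Total addresses = 2^13 = 8192

8192


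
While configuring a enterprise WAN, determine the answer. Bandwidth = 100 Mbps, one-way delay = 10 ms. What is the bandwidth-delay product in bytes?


Given: bandwidth = 100 Mbps, delay = 10 ms
BDP in bits = 100 * 10^6 * 10 / 1000
BDP in bits = 1000000
BDP in bytes = 1000000 / 8 = 125000

125000


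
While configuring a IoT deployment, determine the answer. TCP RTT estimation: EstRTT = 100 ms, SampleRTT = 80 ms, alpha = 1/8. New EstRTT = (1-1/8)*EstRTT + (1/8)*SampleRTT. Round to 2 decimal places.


Given: EstRTT = 100 ms, SampleRTT = 80 ms, alpha = 1/8
New EstRTT = (1 - alpha) * EstRTT + alpha * SampleRTT
(7/8) * 100 = 87.5
(1/8) * 80 = 10
New EstRTT = 87.5 + 10 = 97.5 ms -> 97.50 ms (2 dp)

97.50


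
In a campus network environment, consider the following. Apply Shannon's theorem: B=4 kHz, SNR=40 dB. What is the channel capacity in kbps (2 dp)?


Given: B = 4 kHz, SNR = 40 dB
SNR linear = 10^(40/10) = 10000
1 + SNR = 10001
log2(10001) = 13.2878566418
C = 4 * 1000 * 13.2878566418 = 53151.4266 bps
C = 53.151427 kbps -> 53.15 kbps (2 dp)

53.15


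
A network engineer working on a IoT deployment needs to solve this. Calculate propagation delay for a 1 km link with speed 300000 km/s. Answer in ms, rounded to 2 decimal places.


Given: distance = 1 km, speed = 300000 km/s
Delay = distance / speed = 1 / 300000 seconds
Delay in ms = 1 * 1000 / 300000
Delay = 0.0033 ms
Rounded to 2 dp = 0.00 ms

0.00


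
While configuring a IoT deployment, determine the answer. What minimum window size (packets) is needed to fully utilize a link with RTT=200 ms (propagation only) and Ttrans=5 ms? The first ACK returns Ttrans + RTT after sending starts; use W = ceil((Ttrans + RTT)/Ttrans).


Given: Ttrans = 5 ms, RTT = 200 ms (= 2 * Tprop, Tprop = 100 ms)
Time until first ACK returns = Ttrans + RTT = 5 + 200 = 205 ms
Need W * Ttrans >= Ttrans + RTT  ->  W >= (Ttrans + RTT) / Ttrans
(Ttrans + RTT) / Ttrans = 205 / 5 = 41
W_min = ceil(41) = 41

41


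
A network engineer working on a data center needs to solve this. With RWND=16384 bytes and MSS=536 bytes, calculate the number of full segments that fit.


Given: RWND = 16384 bytes, MSS = 536 bytes
Full segments = floor(RWND / MSS)
Full segments = floor(16384 / 536)
Full segments = floor(30.5672) = 30

30


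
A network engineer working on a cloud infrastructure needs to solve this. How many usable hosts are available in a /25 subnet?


Given: subnet mask /25
Host bits = 32 - 25 = 7
Total addresses = 2^7 = 128
Usable hosts = 128 - 2 (network + broadcast) = 126

126


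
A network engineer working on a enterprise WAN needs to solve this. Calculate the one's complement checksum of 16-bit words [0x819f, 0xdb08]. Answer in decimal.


Given words: [0x819f, 0xdb08]
Step 1: Sum all words
Raw sum = 33183 + 56072 = 89255
Step 2: Fold carry: (23719 + 1) = 23720
One's complement = ~23720 & 0xFFFF = 41815

41815


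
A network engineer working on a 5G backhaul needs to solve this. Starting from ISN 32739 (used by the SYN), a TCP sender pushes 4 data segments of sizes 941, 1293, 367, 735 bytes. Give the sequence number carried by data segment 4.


The SYN occupies sequence number ISN = 32739, so the first data byte is ISN + 1 = 32740.
SEQ of data segment i = (ISN + 1) + sum of payload sizes of segments 1..i-1.
Segment 1: SEQ = 32740, payload = 941 bytes
Segment 2: SEQ = 33681, payload = 1293 bytes
Segment 3: SEQ = 34974, payload = 367 bytes
Segment 4: SEQ = 35341, payload = 735 bytes
SEQ of segment 4 = 32740 + 941 + 1293 + 367 = 35341

35341


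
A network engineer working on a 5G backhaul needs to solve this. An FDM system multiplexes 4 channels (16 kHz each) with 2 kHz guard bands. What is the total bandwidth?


Given: 4 channels, 16 kHz each, guard = 2 kHz
Channel bandwidth = 4 * 16 = 64 kHz
Guard bands = 3 gaps * 2 kHz = 6 kHz
Total = 64 + 6 = 70 kHz

70


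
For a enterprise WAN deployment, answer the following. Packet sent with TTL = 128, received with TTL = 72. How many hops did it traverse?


Given: initial TTL = 128, received TTL = 72
Hops = initial TTL - received TTL
Hops = 128 - 72 = 56

56


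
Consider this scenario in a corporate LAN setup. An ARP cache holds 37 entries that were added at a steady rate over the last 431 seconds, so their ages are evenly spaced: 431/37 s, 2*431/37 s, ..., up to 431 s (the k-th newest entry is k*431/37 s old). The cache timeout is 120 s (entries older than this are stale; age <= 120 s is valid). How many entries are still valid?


Ages are k * 431/37 s for k = 1..37 (spacing = 11.6486 s).
Entry k is valid iff k * 431/37 <= 120 iff k <= 37 * 120 / 431 = 10.3016
n_valid = floor(10.3016) = 10
(n_stale = 37 - 10 = 27)

10


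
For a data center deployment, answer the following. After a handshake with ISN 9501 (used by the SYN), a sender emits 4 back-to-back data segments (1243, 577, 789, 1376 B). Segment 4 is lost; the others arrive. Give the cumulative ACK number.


SYN uses sequence number 9501; first data byte = ISN + 1 = 9502.
Segment 1: SEQ = 9502, len = 1243 B, covers [9502, 10744]
Segment 2: SEQ = 10745, len = 577 B, covers [10745, 11321]
Segment 3: SEQ = 11322, len = 789 B, covers [11322, 12110]
Segment 4: SEQ = 12111, len = 1376 B, covers [12111, 13486] [LOST]
In-order data received: bytes [9502, 12110] (segments 1..3).
Segment 4 missing -> gap begins at byte 12111.
Cumulative ACK = next expected in-order byte = 9502 + 1243 + 577 + 789 = 12111

12111


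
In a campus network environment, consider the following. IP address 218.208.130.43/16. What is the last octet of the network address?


Given: IP = 218.208.130.43, prefix = /16
Subnet mask = 255.255.0.0
Last octet of IP: 43
Last octet of mask: 0
Network last octet = 43 AND 0 = 0

0


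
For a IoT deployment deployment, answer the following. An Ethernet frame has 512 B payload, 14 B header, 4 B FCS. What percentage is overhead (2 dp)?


Given: payload = 512 B, header = 14 B, trailer = 4 B
Overhead bytes = header + trailer = 14 + 4 = 18
Total frame = payload + overhead = 512 + 18 = 530
Overhead % = 18 / 530 * 100 = 3.3962% -> 3.40% (2 dp)

3.40


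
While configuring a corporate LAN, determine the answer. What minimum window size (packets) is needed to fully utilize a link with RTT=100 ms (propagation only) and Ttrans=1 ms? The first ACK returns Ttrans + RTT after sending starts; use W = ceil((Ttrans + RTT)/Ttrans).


Given: Ttrans = 1 ms, RTT = 100 ms (= 2 * Tprop, Tprop = 50 ms)
Time until first ACK returns = Ttrans + RTT = 1 + 100 = 101 ms
Need W * Ttrans >= Ttrans + RTT  ->  W >= (Ttrans + RTT) / Ttrans
(Ttrans + RTT) / Ttrans = 101 / 1 = 101
W_min = ceil(101) = 101

101


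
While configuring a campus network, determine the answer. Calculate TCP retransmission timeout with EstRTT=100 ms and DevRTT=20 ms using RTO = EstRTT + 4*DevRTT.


Given: EstRTT = 100 ms, DevRTT = 20 ms
Timeout = EstRTT + 4 * DevRTT
4 * DevRTT = 4 * 20 = 80
Timeout = 100 + 80 = 180 ms

180


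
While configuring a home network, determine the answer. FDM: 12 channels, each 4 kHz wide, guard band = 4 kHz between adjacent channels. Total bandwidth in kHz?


Given: 12 channels, 4 kHz each, guard = 4 kHz
Channel bandwidth = 12 * 4 = 48 kHz
Guard bands = 11 gaps * 4 kHz = 44 kHz
Total = 48 + 44 = 92 kHz

92


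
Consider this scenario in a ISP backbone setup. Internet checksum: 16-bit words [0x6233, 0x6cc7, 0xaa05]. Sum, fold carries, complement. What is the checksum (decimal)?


Given words: [0x6233, 0x6cc7, 0xaa05]
Step 1: Sum all words
Raw sum = 25139 + 27847 + 43525 = 96511
Step 2: Fold carry: (30975 + 1) = 30976
One's complement = ~30976 & 0xFFFF = 34559

34559


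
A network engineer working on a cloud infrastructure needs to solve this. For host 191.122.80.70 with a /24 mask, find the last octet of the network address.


Given: IP = 191.122.80.70, prefix = /24
Subnet mask = 255.255.255.0
Last octet of IP: 70
Last octet of mask: 0
Network last octet = 70 AND 0 = 0

0


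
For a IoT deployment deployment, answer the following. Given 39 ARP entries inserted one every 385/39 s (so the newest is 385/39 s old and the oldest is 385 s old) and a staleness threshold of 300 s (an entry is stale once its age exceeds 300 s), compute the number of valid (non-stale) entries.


Ages are k * 385/39 s for k = 1..39 (spacing = 9.8718 s).
Entry k is valid iff k * 385/39 <= 300 iff k <= 39 * 300 / 385 = 30.3896
n_valid = floor(30.3896) = 30
(n_stale = 39 - 30 = 9)

30


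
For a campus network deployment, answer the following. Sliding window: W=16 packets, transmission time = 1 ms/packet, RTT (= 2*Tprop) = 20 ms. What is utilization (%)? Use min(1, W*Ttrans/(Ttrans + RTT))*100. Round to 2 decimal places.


Given: W = 16, Ttrans = 1 ms, RTT = 20 ms (= 2 * Tprop, Tprop = 10 ms)
Cycle time = Ttrans + RTT = 1 + 20 = 21 ms (first packet sent until its ACK returns)
W * Ttrans = 16 * 1 = 16 ms of sending per cycle
W * Ttrans / (Ttrans + RTT) = 16 / 21 = 0.761905
U = min(1, 0.761905) = 0.761905
U% = 76.19%

76.19


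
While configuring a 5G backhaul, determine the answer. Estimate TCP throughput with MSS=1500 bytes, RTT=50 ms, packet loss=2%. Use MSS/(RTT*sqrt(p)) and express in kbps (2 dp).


Given: MSS = 1500 bytes, RTT = 50 ms, loss = 2%
RTT in seconds = 50 / 1000 = 0.05
Loss rate = 2% = 0.02
sqrt(loss) = sqrt(0.02) = 0.141421356237
Throughput (bytes/s) = 1500 / (0.05 * 0.141421356237) = 212132.0344
Throughput (kbps) = 212132.0344 * 8 / 1000 = 1697.056275 -> 1697.06 kbps (2 dp)

1697.06


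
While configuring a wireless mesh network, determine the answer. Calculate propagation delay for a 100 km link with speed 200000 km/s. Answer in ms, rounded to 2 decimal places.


Given: distance = 100 km, speed = 200000 km/s
Delay = distance / speed = 100 / 200000 seconds
Delay in ms = 100 * 1000 / 200000
Delay = 0.5000 ms
Rounded to 2 dp = 0.50 ms

0.50


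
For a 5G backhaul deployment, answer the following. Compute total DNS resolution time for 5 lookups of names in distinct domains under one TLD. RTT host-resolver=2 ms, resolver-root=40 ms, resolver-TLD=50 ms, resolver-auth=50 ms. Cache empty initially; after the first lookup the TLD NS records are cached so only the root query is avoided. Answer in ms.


Lookup 1 (cold cache): local + root + TLD + auth = 2 + 40 + 50 + 50 = 142 ms
Lookups 2..5 (TLD NS cached -> skip root; new domain -> still ask TLD and auth): local + TLD + auth = 2 + 50 + 50 = 102 ms each
Remaining 4 lookups: 4 * 102 = 408 ms
Total = 142 + 408 = 550 ms

550


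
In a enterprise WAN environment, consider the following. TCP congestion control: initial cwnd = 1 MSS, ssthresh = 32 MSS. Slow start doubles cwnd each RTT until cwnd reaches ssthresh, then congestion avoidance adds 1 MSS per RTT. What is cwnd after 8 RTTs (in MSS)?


RTT 0: cwnd = 1 MSS (initial)
RTT 1: cwnd = 2 MSS (slow start, doubled)
RTT 2: cwnd = 4 MSS (slow start, doubled)
RTT 3: cwnd = 8 MSS (slow start, doubled)
RTT 4: cwnd = 16 MSS (slow start, doubled)
RTT 5: cwnd = 32 MSS (slow start, doubled)
RTT 6: cwnd = 33 MSS (congestion avoidance, +1)
RTT 7: cwnd = 34 MSS (congestion avoidance, +1)
RTT 8: cwnd = 35 MSS (congestion avoidance, +1)

35


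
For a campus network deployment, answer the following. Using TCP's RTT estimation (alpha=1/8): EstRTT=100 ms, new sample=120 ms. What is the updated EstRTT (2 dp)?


Given: EstRTT = 100 ms, SampleRTT = 120 ms, alpha = 1/8
New EstRTT = (1 - alpha) * EstRTT + alpha * SampleRTT
(7/8) * 100 = 87.5
(1/8) * 120 = 15
New EstRTT = 87.5 + 15 = 102.5 ms -> 102.50 ms (2 dp)

102.50


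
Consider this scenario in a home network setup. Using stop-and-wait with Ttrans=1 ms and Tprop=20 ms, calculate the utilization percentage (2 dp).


Given: Ttrans = 1 ms, Tprop = 20 ms
RTT = 2 * Tprop = 2 * 20 = 40 ms
U = Ttrans / (Ttrans + RTT)
U = 1 / (1 + 40)
U = 1 / 41 = 0.02439
U% = 2.44%

2.44


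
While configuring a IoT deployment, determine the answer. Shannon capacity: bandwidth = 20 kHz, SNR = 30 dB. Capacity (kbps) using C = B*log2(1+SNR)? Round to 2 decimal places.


Given: B = 20 kHz, SNR = 30 dB
SNR linear = 10^(30/10) = 1000
1 + SNR = 1001
log2(1001) = 9.9672262588
C = 20 * 1000 * 9.9672262588 = 199344.5252 bps
C = 199.344525 kbps -> 199.34 kbps (2 dp)

199.34


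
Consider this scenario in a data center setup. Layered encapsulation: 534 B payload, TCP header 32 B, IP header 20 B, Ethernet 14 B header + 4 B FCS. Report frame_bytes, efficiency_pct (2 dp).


TCP segment = 534 + 32 = 566 B
IP packet = 566 + 20 = 586 B
Ethernet frame = 586 + 14 + 4 = 604 B
Efficiency = app / frame = 534 / 604 = 0.884106 = 88.4106% -> 88.41% (2 dp)

604, 88.41


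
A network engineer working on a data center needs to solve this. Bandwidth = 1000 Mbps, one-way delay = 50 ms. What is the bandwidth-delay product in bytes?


Given: bandwidth = 1000 Mbps, delay = 50 ms
BDP in bits = 1000 * 10^6 * 50 / 1000
BDP in bits = 50000000
BDP in bytes = 50000000 / 8 = 6250000

6250000


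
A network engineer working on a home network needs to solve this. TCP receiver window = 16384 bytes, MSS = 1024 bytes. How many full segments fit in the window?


Given: RWND = 16384 bytes, MSS = 1024 bytes
Full segments = floor(RWND / MSS)
Full segments = floor(16384 / 1024)
Full segments = floor(16.0) = 16

16


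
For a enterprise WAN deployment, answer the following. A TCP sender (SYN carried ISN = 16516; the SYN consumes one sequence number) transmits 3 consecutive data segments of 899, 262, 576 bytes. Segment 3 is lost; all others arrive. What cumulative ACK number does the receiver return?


SYN uses sequence number 16516; first data byte = ISN + 1 = 16517.
Segment 1: SEQ = 16517, len = 899 B, covers [16517, 17415]
Segment 2: SEQ = 17416, len = 262 B, covers [17416, 17677]
Segment 3: SEQ = 17678, len = 576 B, covers [17678, 18253] [LOST]
In-order data received: bytes [16517, 17677] (segments 1..2).
Segment 3 missing -> gap begins at byte 17678.
Cumulative ACK = next expected in-order byte = 16517 + 899 + 262 = 17678

17678


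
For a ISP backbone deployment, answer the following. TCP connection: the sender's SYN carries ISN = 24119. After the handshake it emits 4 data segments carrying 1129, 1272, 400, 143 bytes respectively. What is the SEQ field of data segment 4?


The SYN occupies sequence number ISN = 24119, so the first data byte is ISN + 1 = 24120.
SEQ of data segment i = (ISN + 1) + sum of payload sizes of segments 1..i-1.
Segment 1: SEQ = 24120, payload = 1129 bytes
Segment 2: SEQ = 25249, payload = 1272 bytes
Segment 3: SEQ = 26521, payload = 400 bytes
Segment 4: SEQ = 26921, payload = 143 bytes
SEQ of segment 4 = 24120 + 1129 + 1272 + 400 = 26921

26921


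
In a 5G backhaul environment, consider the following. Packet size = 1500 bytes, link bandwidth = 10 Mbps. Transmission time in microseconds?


Given: packet = 1500 bytes, bandwidth = 10 Mbps
Packet in bits = 1500 * 8 = 12000 bits
Bandwidth = 10 * 10^6 = 10000000 bps
Time = 12000 / 10000000 seconds
Time in us = 12000 * 10^6 / 10000000 = 1200

1200


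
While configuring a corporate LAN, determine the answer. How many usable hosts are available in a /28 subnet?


Given: subnet mask /28
Host bits = 32 - 28 = 4
Total addresses = 2^4 = 16
Usable hosts = 16 - 2 (network + broadcast) = 14

14


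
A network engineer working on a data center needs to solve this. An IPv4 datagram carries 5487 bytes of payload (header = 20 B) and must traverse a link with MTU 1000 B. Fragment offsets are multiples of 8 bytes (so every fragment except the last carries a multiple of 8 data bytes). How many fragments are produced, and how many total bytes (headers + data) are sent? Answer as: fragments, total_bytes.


Max data per non-final fragment = floor((MTU - header)/8)*8 = floor((1000 - 20)/8)*8 = floor(980/8)*8 = 976 B
Final fragment needs no 8-byte alignment: it can carry up to MTU - header = 980 B
Non-final fragments needed = ceil((payload - 980) / 976) = ceil(4507/976) = ceil(4.6178) = 5
Number of fragments = 5 + 1 = 6
Fragment sizes (data): 5 * 976 B + 607 B (last, 607 <= 980 OK)
Total bytes sent = payload + n_frags * header = 5487 + 6*20 = 5487 + 120 = 5607 B

6, 5607


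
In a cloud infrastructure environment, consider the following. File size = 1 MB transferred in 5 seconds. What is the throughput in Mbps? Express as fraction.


Given: file = 1 MB, time = 5 s
File in Mb = 1 * 8 = 8 Mb
Throughput = 8 / 5 Mbps
Throughput = 8/5 Mbps

8/5


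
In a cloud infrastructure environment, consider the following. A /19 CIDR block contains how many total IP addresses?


Given: CIDR prefix /19
Host bits = 32 - 19 = 13
Total addresses = 2^13 = 8192

8192


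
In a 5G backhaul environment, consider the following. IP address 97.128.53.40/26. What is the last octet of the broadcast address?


Given: IP = 97.128.53.40, prefix = /26
Host bits = 32 - 26 = 6
Network last octet = 40 AND mask = 0
Host part size = 2^6 - 1 = 63
Broadcast last octet = 0 OR 63 = 63

63


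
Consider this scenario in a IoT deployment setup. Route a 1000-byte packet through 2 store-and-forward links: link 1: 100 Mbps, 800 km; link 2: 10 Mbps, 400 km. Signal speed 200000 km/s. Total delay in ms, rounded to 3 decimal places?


Packet = 1000 bytes = 8000 bits. Store-and-forward: sum (t_trans + t_prop) per link.
Link 1: t_trans = 8000/(100*10^6) s = 0.0800 ms; t_prop = 800/200000 s = 4.0000 ms; subtotal = 4.0800 ms
Link 2: t_trans = 8000/(10*10^6) s = 0.8000 ms; t_prop = 400/200000 s = 2.0000 ms; subtotal = 2.8000 ms
End-to-end = 4.0800 + 2.8000 = 6.8800 ms -> 6.880 ms (3 dp)

6.880


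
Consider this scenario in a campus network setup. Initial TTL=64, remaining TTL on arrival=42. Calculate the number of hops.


Given: initial TTL = 64, received TTL = 42
Hops = initial TTL - received TTL
Hops = 64 - 42 = 22

22


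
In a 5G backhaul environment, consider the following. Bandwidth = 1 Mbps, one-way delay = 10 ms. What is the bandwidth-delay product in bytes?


Given: bandwidth = 1 Mbps, delay = 10 ms
BDP in bits = 1 * 10^6 * 10 / 1000
BDP in bits = 10000
BDP in bytes = 10000 / 8 = 1250

1250


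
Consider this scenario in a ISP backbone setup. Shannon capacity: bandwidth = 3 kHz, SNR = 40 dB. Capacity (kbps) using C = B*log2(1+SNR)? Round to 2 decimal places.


Given: B = 3 kHz, SNR = 40 dB
SNR linear = 10^(40/10) = 10000
1 + SNR = 10001
log2(10001) = 13.2878566418
C = 3 * 1000 * 13.2878566418 = 39863.5699 bps
C = 39.863570 kbps -> 39.86 kbps (2 dp)

39.86


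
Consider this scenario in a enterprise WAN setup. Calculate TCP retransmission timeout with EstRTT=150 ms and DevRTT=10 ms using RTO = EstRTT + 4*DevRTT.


Given: EstRTT = 150 ms, DevRTT = 10 ms
Timeout = EstRTT + 4 * DevRTT
4 * DevRTT = 4 * 10 = 40
Timeout = 150 + 40 = 190 ms

190


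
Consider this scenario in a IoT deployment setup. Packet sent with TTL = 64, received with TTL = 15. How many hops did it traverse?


Given: initial TTL = 64, received TTL = 15
Hops = initial TTL - received TTL
Hops = 64 - 15 = 49

49


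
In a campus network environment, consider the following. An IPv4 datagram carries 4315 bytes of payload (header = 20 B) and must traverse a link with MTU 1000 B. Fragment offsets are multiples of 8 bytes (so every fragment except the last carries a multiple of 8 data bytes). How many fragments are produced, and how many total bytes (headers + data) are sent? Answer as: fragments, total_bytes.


Max data per non-final fragment = floor((MTU - header)/8)*8 = floor((1000 - 20)/8)*8 = floor(980/8)*8 = 976 B
Final fragment needs no 8-byte alignment: it can carry up to MTU - header = 980 B
Non-final fragments needed = ceil((payload - 980) / 976) = ceil(3335/976) = ceil(3.4170) = 4
Number of fragments = 4 + 1 = 5
Fragment sizes (data): 4 * 976 B + 411 B (last, 411 <= 980 OK)
Total bytes sent = payload + n_frags * header = 4315 + 5*20 = 4315 + 100 = 4415 B

5, 4415


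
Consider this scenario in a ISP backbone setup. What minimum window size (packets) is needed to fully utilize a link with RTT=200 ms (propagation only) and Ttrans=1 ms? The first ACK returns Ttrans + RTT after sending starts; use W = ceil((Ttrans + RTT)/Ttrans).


Given: Ttrans = 1 ms, RTT = 200 ms (= 2 * Tprop, Tprop = 100 ms)
Time until first ACK returns = Ttrans + RTT = 1 + 200 = 201 ms
Need W * Ttrans >= Ttrans + RTT  ->  W >= (Ttrans + RTT) / Ttrans
(Ttrans + RTT) / Ttrans = 201 / 1 = 201
W_min = ceil(201) = 201

201


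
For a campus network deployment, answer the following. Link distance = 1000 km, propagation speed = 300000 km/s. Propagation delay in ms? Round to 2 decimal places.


Given: distance = 1000 km, speed = 300000 km/s
Delay = distance / speed = 1000 / 300000 seconds
Delay in ms = 1000 * 1000 / 300000
Delay = 3.3333 ms
Rounded to 2 dp = 3.33 ms

3.33


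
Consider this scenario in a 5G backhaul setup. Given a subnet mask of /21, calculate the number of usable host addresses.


Given: subnet mask /21
Host bits = 32 - 21 = 11
Total addresses = 2^11 = 2048
Usable hosts = 2048 - 2 (network + broadcast) = 2046

2046


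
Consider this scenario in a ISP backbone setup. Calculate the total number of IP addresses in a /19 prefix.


Given: CIDR prefix /19
Host bits = 32 - 19 = 13
Total addresses = 2^13 = 8192

8192


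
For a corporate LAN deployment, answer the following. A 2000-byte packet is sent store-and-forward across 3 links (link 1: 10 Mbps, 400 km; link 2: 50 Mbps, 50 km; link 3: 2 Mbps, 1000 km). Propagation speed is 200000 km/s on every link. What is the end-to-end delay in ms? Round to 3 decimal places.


Packet = 2000 bytes = 16000 bits. Store-and-forward: sum (t_trans + t_prop) per link.
Link 1: t_trans = 16000/(10*10^6) s = 1.6000 ms; t_prop = 400/200000 s = 2.0000 ms; subtotal = 3.6000 ms
Link 2: t_trans = 16000/(50*10^6) s = 0.3200 ms; t_prop = 50/200000 s = 0.2500 ms; subtotal = 0.5700 ms
Link 3: t_trans = 16000/(2*10^6) s = 8.0000 ms; t_prop = 1000/200000 s = 5.0000 ms; subtotal = 13.0000 ms
End-to-end = 3.6000 + 0.5700 + 13.0000 = 17.1700 ms -> 17.170 ms (3 dp)

17.170


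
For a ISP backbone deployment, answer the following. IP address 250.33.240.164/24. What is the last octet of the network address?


Given: IP = 250.33.240.164, prefix = /24
Subnet mask = 255.255.255.0
Last octet of IP: 164
Last octet of mask: 0
Network last octet = 164 AND 0 = 0

0


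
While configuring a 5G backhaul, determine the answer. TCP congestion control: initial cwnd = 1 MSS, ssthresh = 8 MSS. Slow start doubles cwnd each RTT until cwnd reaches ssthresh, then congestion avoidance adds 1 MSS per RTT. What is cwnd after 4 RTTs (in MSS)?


RTT 0: cwnd = 1 MSS (initial)
RTT 1: cwnd = 2 MSS (slow start, doubled)
RTT 2: cwnd = 4 MSS (slow start, doubled)
RTT 3: cwnd = 8 MSS (slow start, doubled)
RTT 4: cwnd = 9 MSS (congestion avoidance, +1)

9


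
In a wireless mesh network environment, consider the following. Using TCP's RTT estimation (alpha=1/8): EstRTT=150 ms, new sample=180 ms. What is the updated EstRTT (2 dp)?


Given: EstRTT = 150 ms, SampleRTT = 180 ms, alpha = 1/8
New EstRTT = (1 - alpha) * EstRTT + alpha * SampleRTT
(7/8) * 150 = 131.25
(1/8) * 180 = 22.5
New EstRTT = 131.25 + 22.5 = 153.75 ms -> 153.75 ms (2 dp)

153.75


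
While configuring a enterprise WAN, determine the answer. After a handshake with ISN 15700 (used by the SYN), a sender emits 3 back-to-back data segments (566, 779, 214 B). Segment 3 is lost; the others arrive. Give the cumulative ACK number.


SYN uses sequence number 15700; first data byte = ISN + 1 = 15701.
Segment 1: SEQ = 15701, len = 566 B, covers [15701, 16266]
Segment 2: SEQ = 16267, len = 779 B, covers [16267, 17045]
Segment 3: SEQ = 17046, len = 214 B, covers [17046, 17259] [LOST]
In-order data received: bytes [15701, 17045] (segments 1..2).
Segment 3 missing -> gap begins at byte 17046.
Cumulative ACK = next expected in-order byte = 15701 + 566 + 779 = 17046

17046


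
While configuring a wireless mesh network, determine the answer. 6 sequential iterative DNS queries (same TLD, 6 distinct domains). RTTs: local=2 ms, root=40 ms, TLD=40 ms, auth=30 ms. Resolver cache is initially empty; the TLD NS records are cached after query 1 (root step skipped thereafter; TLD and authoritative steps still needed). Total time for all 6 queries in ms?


Lookup 1 (cold cache): local + root + TLD + auth = 2 + 40 + 40 + 30 = 112 ms
Lookups 2..6 (TLD NS cached -> skip root; new domain -> still ask TLD and auth): local + TLD + auth = 2 + 40 + 30 = 72 ms each
Remaining 5 lookups: 5 * 72 = 360 ms
Total = 112 + 360 = 472 ms

472


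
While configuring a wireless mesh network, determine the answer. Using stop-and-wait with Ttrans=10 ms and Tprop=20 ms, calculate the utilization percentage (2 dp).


Given: Ttrans = 10 ms, Tprop = 20 ms
RTT = 2 * Tprop = 2 * 20 = 40 ms
U = Ttrans / (Ttrans + RTT)
U = 10 / (10 + 40)
U = 10 / 50 = 0.2
U% = 20.00%

20.00


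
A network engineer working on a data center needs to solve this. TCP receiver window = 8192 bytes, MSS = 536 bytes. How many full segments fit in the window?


Given: RWND = 8192 bytes, MSS = 536 bytes
Full segments = floor(RWND / MSS)
Full segments = floor(8192 / 536)
Full segments = floor(15.2836) = 15

15


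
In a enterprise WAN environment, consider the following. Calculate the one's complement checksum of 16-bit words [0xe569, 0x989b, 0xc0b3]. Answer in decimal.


Given words: [0xe569, 0x989b, 0xc0b3]
Step 1: Sum all words
Raw sum = 58729 + 39067 + 49331 = 147127
Step 2: Fold carry: (16055 + 2) = 16057
One's complement = ~16057 & 0xFFFF = 49478

49478


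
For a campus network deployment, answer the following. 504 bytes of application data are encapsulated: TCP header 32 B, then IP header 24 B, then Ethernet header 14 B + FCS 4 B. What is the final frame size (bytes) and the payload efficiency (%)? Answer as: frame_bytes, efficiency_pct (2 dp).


TCP segment = 504 + 32 = 536 B
IP packet = 536 + 24 = 560 B
Ethernet frame = 560 + 14 + 4 = 578 B
Efficiency = app / frame = 504 / 578 = 0.871972 = 87.1972% -> 87.20% (2 dp)

578, 87.20


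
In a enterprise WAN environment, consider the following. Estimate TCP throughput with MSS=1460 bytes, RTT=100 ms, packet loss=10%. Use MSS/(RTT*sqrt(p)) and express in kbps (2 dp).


Given: MSS = 1460 bytes, RTT = 100 ms, loss = 10%
RTT in seconds = 100 / 1000 = 0.1
Loss rate = 10% = 0.1
sqrt(loss) = sqrt(0.1) = 0.316227766017
Throughput (bytes/s) = 1460 / (0.1 * 0.316227766017) = 46169.2538
Throughput (kbps) = 46169.2538 * 8 / 1000 = 369.354031 -> 369.35 kbps (2 dp)

369.35


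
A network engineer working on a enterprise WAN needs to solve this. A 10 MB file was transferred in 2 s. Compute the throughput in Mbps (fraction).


Given: file = 10 MB, time = 2 s
File in Mb = 10 * 8 = 80 Mb
Throughput = 80 / 2 Mbps
Throughput = 40 Mbps

40


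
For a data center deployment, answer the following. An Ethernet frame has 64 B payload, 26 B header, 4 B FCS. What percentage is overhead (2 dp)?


Given: payload = 64 B, header = 26 B, trailer = 4 B
Overhead bytes = header + trailer = 26 + 4 = 30
Total frame = payload + overhead = 64 + 30 = 94
Overhead % = 30 / 94 * 100 = 31.9149% -> 31.91% (2 dp)

31.91


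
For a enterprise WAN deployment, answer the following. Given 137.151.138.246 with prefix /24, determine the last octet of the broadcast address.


Given: IP = 137.151.138.246, prefix = /24
Host bits = 32 - 24 = 8
Network last octet = 246 AND mask = 0
Host part size = 2^8 - 1 = 255
Broadcast last octet = 0 OR 255 = 255

255


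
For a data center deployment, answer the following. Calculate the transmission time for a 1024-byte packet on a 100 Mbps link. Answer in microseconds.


Given: packet = 1024 bytes, bandwidth = 100 Mbps
Packet in bits = 1024 * 8 = 8192 bits
Bandwidth = 100 * 10^6 = 100000000 bps
Time = 8192 / 100000000 seconds
Time in us = 8192 * 10^6 / 100000000 = 81.92

81.92


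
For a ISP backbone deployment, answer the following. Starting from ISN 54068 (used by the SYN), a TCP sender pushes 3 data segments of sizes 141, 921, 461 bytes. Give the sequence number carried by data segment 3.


The SYN occupies sequence number ISN = 54068, so the first data byte is ISN + 1 = 54069.
SEQ of data segment i = (ISN + 1) + sum of payload sizes of segments 1..i-1.
Segment 1: SEQ = 54069, payload = 141 bytes
Segment 2: SEQ = 54210, payload = 921 bytes
Segment 3: SEQ = 55131, payload = 461 bytes
SEQ of segment 3 = 54069 + 141 + 921 = 55131

55131


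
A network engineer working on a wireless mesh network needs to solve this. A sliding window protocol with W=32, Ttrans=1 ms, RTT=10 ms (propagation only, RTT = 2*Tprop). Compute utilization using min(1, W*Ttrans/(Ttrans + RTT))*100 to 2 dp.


Given: W = 32, Ttrans = 1 ms, RTT = 10 ms (= 2 * Tprop, Tprop = 5 ms)
Cycle time = Ttrans + RTT = 1 + 10 = 11 ms (first packet sent until its ACK returns)
W * Ttrans = 32 * 1 = 32 ms of sending per cycle
W * Ttrans / (Ttrans + RTT) = 32 / 11 = 2.909091
U = min(1, 2.909091) = 1.000000
U% = 100.00%

100.00


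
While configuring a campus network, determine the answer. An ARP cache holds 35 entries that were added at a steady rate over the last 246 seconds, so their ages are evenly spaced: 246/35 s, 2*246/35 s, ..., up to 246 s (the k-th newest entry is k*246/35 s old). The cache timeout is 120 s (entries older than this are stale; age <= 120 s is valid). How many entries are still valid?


Ages are k * 246/35 s for k = 1..35 (spacing = 7.0286 s).
Entry k is valid iff k * 246/35 <= 120 iff k <= 35 * 120 / 246 = 17.0732
n_valid = floor(17.0732) = 17
(n_stale = 35 - 17 = 18)

17


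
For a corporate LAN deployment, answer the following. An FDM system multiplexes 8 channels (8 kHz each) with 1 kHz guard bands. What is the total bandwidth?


Given: 8 channels, 8 kHz each, guard = 1 kHz
Channel bandwidth = 8 * 8 = 64 kHz
Guard bands = 7 gaps * 1 kHz = 7 kHz
Total = 64 + 7 = 71 kHz

71


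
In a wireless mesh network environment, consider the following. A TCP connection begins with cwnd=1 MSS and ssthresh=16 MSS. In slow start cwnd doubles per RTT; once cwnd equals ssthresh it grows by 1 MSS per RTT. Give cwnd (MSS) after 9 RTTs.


RTT 0: cwnd = 1 MSS (initial)
RTT 1: cwnd = 2 MSS (slow start, doubled)
RTT 2: cwnd = 4 MSS (slow start, doubled)
RTT 3: cwnd = 8 MSS (slow start, doubled)
RTT 4: cwnd = 16 MSS (slow start, doubled)
RTT 5: cwnd = 17 MSS (congestion avoidance, +1)
RTT 6: cwnd = 18 MSS (congestion avoidance, +1)
RTT 7: cwnd = 19 MSS (congestion avoidance, +1)
RTT 8: cwnd = 20 MSS (congestion avoidance, +1)
RTT 9: cwnd = 21 MSS (congestion avoidance, +1)

21


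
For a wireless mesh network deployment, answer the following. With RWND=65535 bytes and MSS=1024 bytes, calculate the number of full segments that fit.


Given: RWND = 65535 bytes, MSS = 1024 bytes
Full segments = floor(RWND / MSS)
Full segments = floor(65535 / 1024)
Full segments = floor(63.999) = 63

63


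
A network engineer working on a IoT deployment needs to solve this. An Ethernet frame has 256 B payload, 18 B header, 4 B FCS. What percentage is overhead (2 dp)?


Given: payload = 256 B, header = 18 B, trailer = 4 B
Overhead bytes = header + trailer = 18 + 4 = 22
Total frame = payload + overhead = 256 + 22 = 278
Overhead % = 22 / 278 * 100 = 7.9137% -> 7.91% (2 dp)

7.91


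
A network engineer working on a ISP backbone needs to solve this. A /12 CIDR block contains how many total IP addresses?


Given: CIDR prefix /12
Host bits = 32 - 12 = 20
Total addresses = 2^20 = 1048576

1048576


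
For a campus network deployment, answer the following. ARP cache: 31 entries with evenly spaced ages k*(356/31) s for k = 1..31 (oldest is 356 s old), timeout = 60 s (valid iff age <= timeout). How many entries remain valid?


Ages are k * 356/31 s for k = 1..31 (spacing = 11.4839 s).
Entry k is valid iff k * 356/31 <= 60 iff k <= 31 * 60 / 356 = 5.2247
n_valid = floor(5.2247) = 5
(n_stale = 31 - 5 = 26)

5


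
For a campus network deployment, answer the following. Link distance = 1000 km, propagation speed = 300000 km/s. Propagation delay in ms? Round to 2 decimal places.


Given: distance = 1000 km, speed = 300000 km/s
Delay = distance / speed = 1000 / 300000 seconds
Delay in ms = 1000 * 1000 / 300000
Delay = 3.3333 ms
Rounded to 2 dp = 3.33 ms

3.33


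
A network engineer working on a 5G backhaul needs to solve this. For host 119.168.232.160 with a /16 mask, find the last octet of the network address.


Given: IP = 119.168.232.160, prefix = /16
Subnet mask = 255.255.0.0
Last octet of IP: 160
Last octet of mask: 0
Network last octet = 160 AND 0 = 0

0


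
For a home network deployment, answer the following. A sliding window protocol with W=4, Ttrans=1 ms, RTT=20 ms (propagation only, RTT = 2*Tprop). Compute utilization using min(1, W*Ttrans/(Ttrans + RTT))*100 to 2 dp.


Given: W = 4, Ttrans = 1 ms, RTT = 20 ms (= 2 * Tprop, Tprop = 10 ms)
Cycle time = Ttrans + RTT = 1 + 20 = 21 ms (first packet sent until its ACK returns)
W * Ttrans = 4 * 1 = 4 ms of sending per cycle
W * Ttrans / (Ttrans + RTT) = 4 / 21 = 0.190476
U = min(1, 0.190476) = 0.190476
U% = 19.05%

19.05


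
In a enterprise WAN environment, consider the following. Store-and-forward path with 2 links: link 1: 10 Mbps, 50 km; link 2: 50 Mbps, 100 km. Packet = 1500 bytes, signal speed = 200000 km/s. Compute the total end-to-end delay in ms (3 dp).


Packet = 1500 bytes = 12000 bits. Store-and-forward: sum (t_trans + t_prop) per link.
Link 1: t_trans = 12000/(10*10^6) s = 1.2000 ms; t_prop = 50/200000 s = 0.2500 ms; subtotal = 1.4500 ms
Link 2: t_trans = 12000/(50*10^6) s = 0.2400 ms; t_prop = 100/200000 s = 0.5000 ms; subtotal = 0.7400 ms
End-to-end = 1.4500 + 0.7400 = 2.1900 ms -> 2.190 ms (3 dp)

2.190


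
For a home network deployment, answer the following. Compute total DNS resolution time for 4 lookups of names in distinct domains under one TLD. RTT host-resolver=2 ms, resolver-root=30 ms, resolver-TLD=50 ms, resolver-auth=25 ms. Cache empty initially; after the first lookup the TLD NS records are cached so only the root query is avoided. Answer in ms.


Lookup 1 (cold cache): local + root + TLD + auth = 2 + 30 + 50 + 25 = 107 ms
Lookups 2..4 (TLD NS cached -> skip root; new domain -> still ask TLD and auth): local + TLD + auth = 2 + 50 + 25 = 77 ms each
Remaining 3 lookups: 3 * 77 = 231 ms
Total = 107 + 231 = 338 ms

338


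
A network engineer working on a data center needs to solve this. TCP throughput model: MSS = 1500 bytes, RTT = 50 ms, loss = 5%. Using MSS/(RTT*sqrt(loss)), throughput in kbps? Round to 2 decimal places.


Given: MSS = 1500 bytes, RTT = 50 ms, loss = 5%
RTT in seconds = 50 / 1000 = 0.05
Loss rate = 5% = 0.05
sqrt(loss) = sqrt(0.05) = 0.223606797750
Throughput (bytes/s) = 1500 / (0.05 * 0.223606797750) = 134164.0786
Throughput (kbps) = 134164.0786 * 8 / 1000 = 1073.312629 -> 1073.31 kbps (2 dp)

1073.31


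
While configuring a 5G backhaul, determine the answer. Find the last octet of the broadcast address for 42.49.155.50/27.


Given: IP = 42.49.155.50, prefix = /27
Host bits = 32 - 27 = 5
Network last octet = 50 AND mask = 32
Host part size = 2^5 - 1 = 31
Broadcast last octet = 32 OR 31 = 63

63


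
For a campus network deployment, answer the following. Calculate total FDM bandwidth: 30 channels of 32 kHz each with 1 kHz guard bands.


Given: 30 channels, 32 kHz each, guard = 1 kHz
Channel bandwidth = 30 * 32 = 960 kHz
Guard bands = 29 gaps * 1 kHz = 29 kHz
Total = 960 + 29 = 989 kHz

989


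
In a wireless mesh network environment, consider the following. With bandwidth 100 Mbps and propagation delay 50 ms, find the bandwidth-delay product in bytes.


Given: bandwidth = 100 Mbps, delay = 50 ms
BDP in bits = 100 * 10^6 * 50 / 1000
BDP in bits = 5000000
BDP in bytes = 5000000 / 8 = 625000

625000


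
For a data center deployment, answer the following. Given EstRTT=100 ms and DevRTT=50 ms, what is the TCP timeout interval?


Given: EstRTT = 100 ms, DevRTT = 50 ms
Timeout = EstRTT + 4 * DevRTT
4 * DevRTT = 4 * 50 = 200
Timeout = 100 + 200 = 300 ms

300


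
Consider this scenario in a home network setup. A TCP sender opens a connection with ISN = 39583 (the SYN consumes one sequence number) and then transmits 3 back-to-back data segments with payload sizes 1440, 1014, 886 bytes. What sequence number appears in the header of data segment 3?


The SYN occupies sequence number ISN = 39583, so the first data byte is ISN + 1 = 39584.
SEQ of data segment i = (ISN + 1) + sum of payload sizes of segments 1..i-1.
Segment 1: SEQ = 39584, payload = 1440 bytes
Segment 2: SEQ = 41024, payload = 1014 bytes
Segment 3: SEQ = 42038, payload = 886 bytes
SEQ of segment 3 = 39584 + 1440 + 1014 = 42038

42038


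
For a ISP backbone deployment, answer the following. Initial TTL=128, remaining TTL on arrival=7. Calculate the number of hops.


Given: initial TTL = 128, received TTL = 7
Hops = initial TTL - received TTL
Hops = 128 - 7 = 121

121


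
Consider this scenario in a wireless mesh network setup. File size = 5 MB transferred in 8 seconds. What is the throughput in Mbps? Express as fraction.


Given: file = 5 MB, time = 8 s
File in Mb = 5 * 8 = 40 Mb
Throughput = 40 / 8 Mbps
Throughput = 5 Mbps

5
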